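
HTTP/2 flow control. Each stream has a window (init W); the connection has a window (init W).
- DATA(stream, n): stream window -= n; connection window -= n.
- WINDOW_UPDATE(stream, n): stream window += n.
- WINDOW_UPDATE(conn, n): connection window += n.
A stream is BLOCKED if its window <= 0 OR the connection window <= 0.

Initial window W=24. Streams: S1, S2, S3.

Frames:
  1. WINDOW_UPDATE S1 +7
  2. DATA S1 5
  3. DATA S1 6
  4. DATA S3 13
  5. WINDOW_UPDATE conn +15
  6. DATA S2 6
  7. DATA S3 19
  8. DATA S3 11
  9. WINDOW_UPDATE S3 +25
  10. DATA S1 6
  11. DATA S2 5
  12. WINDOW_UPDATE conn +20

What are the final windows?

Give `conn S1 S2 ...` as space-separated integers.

Op 1: conn=24 S1=31 S2=24 S3=24 blocked=[]
Op 2: conn=19 S1=26 S2=24 S3=24 blocked=[]
Op 3: conn=13 S1=20 S2=24 S3=24 blocked=[]
Op 4: conn=0 S1=20 S2=24 S3=11 blocked=[1, 2, 3]
Op 5: conn=15 S1=20 S2=24 S3=11 blocked=[]
Op 6: conn=9 S1=20 S2=18 S3=11 blocked=[]
Op 7: conn=-10 S1=20 S2=18 S3=-8 blocked=[1, 2, 3]
Op 8: conn=-21 S1=20 S2=18 S3=-19 blocked=[1, 2, 3]
Op 9: conn=-21 S1=20 S2=18 S3=6 blocked=[1, 2, 3]
Op 10: conn=-27 S1=14 S2=18 S3=6 blocked=[1, 2, 3]
Op 11: conn=-32 S1=14 S2=13 S3=6 blocked=[1, 2, 3]
Op 12: conn=-12 S1=14 S2=13 S3=6 blocked=[1, 2, 3]

Answer: -12 14 13 6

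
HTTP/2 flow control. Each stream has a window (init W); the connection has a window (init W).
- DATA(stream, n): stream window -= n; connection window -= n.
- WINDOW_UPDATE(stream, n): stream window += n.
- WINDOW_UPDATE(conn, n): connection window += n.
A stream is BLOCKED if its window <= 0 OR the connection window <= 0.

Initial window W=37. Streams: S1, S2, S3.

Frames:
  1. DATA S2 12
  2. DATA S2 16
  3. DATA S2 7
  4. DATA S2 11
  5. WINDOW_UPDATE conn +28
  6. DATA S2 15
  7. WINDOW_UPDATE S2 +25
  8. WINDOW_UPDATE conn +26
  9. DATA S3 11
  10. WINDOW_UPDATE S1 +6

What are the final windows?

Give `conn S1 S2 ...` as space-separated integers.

Answer: 19 43 1 26

Derivation:
Op 1: conn=25 S1=37 S2=25 S3=37 blocked=[]
Op 2: conn=9 S1=37 S2=9 S3=37 blocked=[]
Op 3: conn=2 S1=37 S2=2 S3=37 blocked=[]
Op 4: conn=-9 S1=37 S2=-9 S3=37 blocked=[1, 2, 3]
Op 5: conn=19 S1=37 S2=-9 S3=37 blocked=[2]
Op 6: conn=4 S1=37 S2=-24 S3=37 blocked=[2]
Op 7: conn=4 S1=37 S2=1 S3=37 blocked=[]
Op 8: conn=30 S1=37 S2=1 S3=37 blocked=[]
Op 9: conn=19 S1=37 S2=1 S3=26 blocked=[]
Op 10: conn=19 S1=43 S2=1 S3=26 blocked=[]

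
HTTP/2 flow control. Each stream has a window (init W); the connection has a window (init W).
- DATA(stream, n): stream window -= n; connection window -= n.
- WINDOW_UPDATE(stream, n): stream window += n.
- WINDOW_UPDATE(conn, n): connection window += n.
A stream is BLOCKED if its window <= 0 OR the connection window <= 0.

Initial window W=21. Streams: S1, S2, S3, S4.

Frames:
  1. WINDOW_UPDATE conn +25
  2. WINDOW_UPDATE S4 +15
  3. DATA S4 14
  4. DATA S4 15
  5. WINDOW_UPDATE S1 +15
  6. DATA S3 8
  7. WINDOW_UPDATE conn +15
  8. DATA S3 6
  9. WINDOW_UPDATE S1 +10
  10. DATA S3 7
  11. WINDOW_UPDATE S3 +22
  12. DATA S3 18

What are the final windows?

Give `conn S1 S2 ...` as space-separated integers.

Op 1: conn=46 S1=21 S2=21 S3=21 S4=21 blocked=[]
Op 2: conn=46 S1=21 S2=21 S3=21 S4=36 blocked=[]
Op 3: conn=32 S1=21 S2=21 S3=21 S4=22 blocked=[]
Op 4: conn=17 S1=21 S2=21 S3=21 S4=7 blocked=[]
Op 5: conn=17 S1=36 S2=21 S3=21 S4=7 blocked=[]
Op 6: conn=9 S1=36 S2=21 S3=13 S4=7 blocked=[]
Op 7: conn=24 S1=36 S2=21 S3=13 S4=7 blocked=[]
Op 8: conn=18 S1=36 S2=21 S3=7 S4=7 blocked=[]
Op 9: conn=18 S1=46 S2=21 S3=7 S4=7 blocked=[]
Op 10: conn=11 S1=46 S2=21 S3=0 S4=7 blocked=[3]
Op 11: conn=11 S1=46 S2=21 S3=22 S4=7 blocked=[]
Op 12: conn=-7 S1=46 S2=21 S3=4 S4=7 blocked=[1, 2, 3, 4]

Answer: -7 46 21 4 7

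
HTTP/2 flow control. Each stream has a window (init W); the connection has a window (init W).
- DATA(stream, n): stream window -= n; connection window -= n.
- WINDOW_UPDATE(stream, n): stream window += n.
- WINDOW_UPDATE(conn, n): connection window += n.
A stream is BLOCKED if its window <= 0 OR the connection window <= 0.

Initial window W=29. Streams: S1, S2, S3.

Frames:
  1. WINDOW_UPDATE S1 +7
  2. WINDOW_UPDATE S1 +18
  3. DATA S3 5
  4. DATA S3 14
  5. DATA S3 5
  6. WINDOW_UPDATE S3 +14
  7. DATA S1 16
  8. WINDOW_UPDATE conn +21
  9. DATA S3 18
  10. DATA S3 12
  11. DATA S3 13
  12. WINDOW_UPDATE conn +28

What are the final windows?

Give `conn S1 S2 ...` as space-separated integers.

Answer: -5 38 29 -24

Derivation:
Op 1: conn=29 S1=36 S2=29 S3=29 blocked=[]
Op 2: conn=29 S1=54 S2=29 S3=29 blocked=[]
Op 3: conn=24 S1=54 S2=29 S3=24 blocked=[]
Op 4: conn=10 S1=54 S2=29 S3=10 blocked=[]
Op 5: conn=5 S1=54 S2=29 S3=5 blocked=[]
Op 6: conn=5 S1=54 S2=29 S3=19 blocked=[]
Op 7: conn=-11 S1=38 S2=29 S3=19 blocked=[1, 2, 3]
Op 8: conn=10 S1=38 S2=29 S3=19 blocked=[]
Op 9: conn=-8 S1=38 S2=29 S3=1 blocked=[1, 2, 3]
Op 10: conn=-20 S1=38 S2=29 S3=-11 blocked=[1, 2, 3]
Op 11: conn=-33 S1=38 S2=29 S3=-24 blocked=[1, 2, 3]
Op 12: conn=-5 S1=38 S2=29 S3=-24 blocked=[1, 2, 3]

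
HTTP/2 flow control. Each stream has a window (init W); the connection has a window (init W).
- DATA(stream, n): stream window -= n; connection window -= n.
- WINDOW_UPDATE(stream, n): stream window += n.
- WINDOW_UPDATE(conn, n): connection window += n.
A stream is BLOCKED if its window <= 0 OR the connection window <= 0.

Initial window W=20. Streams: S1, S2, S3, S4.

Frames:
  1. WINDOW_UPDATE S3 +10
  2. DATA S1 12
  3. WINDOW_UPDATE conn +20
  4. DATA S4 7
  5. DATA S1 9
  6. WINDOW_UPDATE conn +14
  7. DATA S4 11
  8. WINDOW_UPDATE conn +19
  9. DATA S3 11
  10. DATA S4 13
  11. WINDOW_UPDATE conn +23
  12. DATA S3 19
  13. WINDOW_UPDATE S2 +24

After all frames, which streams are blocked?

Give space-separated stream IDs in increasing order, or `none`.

Op 1: conn=20 S1=20 S2=20 S3=30 S4=20 blocked=[]
Op 2: conn=8 S1=8 S2=20 S3=30 S4=20 blocked=[]
Op 3: conn=28 S1=8 S2=20 S3=30 S4=20 blocked=[]
Op 4: conn=21 S1=8 S2=20 S3=30 S4=13 blocked=[]
Op 5: conn=12 S1=-1 S2=20 S3=30 S4=13 blocked=[1]
Op 6: conn=26 S1=-1 S2=20 S3=30 S4=13 blocked=[1]
Op 7: conn=15 S1=-1 S2=20 S3=30 S4=2 blocked=[1]
Op 8: conn=34 S1=-1 S2=20 S3=30 S4=2 blocked=[1]
Op 9: conn=23 S1=-1 S2=20 S3=19 S4=2 blocked=[1]
Op 10: conn=10 S1=-1 S2=20 S3=19 S4=-11 blocked=[1, 4]
Op 11: conn=33 S1=-1 S2=20 S3=19 S4=-11 blocked=[1, 4]
Op 12: conn=14 S1=-1 S2=20 S3=0 S4=-11 blocked=[1, 3, 4]
Op 13: conn=14 S1=-1 S2=44 S3=0 S4=-11 blocked=[1, 3, 4]

Answer: S1 S3 S4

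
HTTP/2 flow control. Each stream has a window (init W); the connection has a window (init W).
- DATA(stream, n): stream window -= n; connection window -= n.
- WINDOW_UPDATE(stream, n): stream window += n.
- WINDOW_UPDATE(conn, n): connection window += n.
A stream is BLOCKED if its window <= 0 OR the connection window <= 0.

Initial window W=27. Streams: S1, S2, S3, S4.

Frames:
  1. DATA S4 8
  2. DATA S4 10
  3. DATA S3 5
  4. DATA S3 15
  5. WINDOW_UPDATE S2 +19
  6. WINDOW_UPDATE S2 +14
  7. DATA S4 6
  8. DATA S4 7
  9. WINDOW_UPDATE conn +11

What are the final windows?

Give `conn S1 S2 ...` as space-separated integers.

Answer: -13 27 60 7 -4

Derivation:
Op 1: conn=19 S1=27 S2=27 S3=27 S4=19 blocked=[]
Op 2: conn=9 S1=27 S2=27 S3=27 S4=9 blocked=[]
Op 3: conn=4 S1=27 S2=27 S3=22 S4=9 blocked=[]
Op 4: conn=-11 S1=27 S2=27 S3=7 S4=9 blocked=[1, 2, 3, 4]
Op 5: conn=-11 S1=27 S2=46 S3=7 S4=9 blocked=[1, 2, 3, 4]
Op 6: conn=-11 S1=27 S2=60 S3=7 S4=9 blocked=[1, 2, 3, 4]
Op 7: conn=-17 S1=27 S2=60 S3=7 S4=3 blocked=[1, 2, 3, 4]
Op 8: conn=-24 S1=27 S2=60 S3=7 S4=-4 blocked=[1, 2, 3, 4]
Op 9: conn=-13 S1=27 S2=60 S3=7 S4=-4 blocked=[1, 2, 3, 4]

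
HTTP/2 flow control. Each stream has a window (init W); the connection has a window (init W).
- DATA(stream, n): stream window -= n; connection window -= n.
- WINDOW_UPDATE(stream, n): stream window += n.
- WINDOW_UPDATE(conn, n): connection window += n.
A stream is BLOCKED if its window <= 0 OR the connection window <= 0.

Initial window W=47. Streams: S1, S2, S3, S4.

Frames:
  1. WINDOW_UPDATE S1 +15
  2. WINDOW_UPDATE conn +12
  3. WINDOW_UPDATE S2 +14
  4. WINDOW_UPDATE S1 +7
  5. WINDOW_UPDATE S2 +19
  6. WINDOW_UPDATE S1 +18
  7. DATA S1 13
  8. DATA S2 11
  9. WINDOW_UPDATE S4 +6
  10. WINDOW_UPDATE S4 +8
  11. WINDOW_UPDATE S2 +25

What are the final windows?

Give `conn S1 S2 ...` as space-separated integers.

Answer: 35 74 94 47 61

Derivation:
Op 1: conn=47 S1=62 S2=47 S3=47 S4=47 blocked=[]
Op 2: conn=59 S1=62 S2=47 S3=47 S4=47 blocked=[]
Op 3: conn=59 S1=62 S2=61 S3=47 S4=47 blocked=[]
Op 4: conn=59 S1=69 S2=61 S3=47 S4=47 blocked=[]
Op 5: conn=59 S1=69 S2=80 S3=47 S4=47 blocked=[]
Op 6: conn=59 S1=87 S2=80 S3=47 S4=47 blocked=[]
Op 7: conn=46 S1=74 S2=80 S3=47 S4=47 blocked=[]
Op 8: conn=35 S1=74 S2=69 S3=47 S4=47 blocked=[]
Op 9: conn=35 S1=74 S2=69 S3=47 S4=53 blocked=[]
Op 10: conn=35 S1=74 S2=69 S3=47 S4=61 blocked=[]
Op 11: conn=35 S1=74 S2=94 S3=47 S4=61 blocked=[]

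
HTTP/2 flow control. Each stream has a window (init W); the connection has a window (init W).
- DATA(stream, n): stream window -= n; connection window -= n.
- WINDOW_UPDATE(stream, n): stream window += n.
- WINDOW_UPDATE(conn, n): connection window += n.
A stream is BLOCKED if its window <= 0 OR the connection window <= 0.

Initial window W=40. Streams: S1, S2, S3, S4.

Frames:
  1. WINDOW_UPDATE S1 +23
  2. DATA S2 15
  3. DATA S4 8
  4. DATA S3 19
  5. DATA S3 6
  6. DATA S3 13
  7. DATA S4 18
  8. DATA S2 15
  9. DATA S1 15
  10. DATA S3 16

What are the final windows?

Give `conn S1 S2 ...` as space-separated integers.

Answer: -85 48 10 -14 14

Derivation:
Op 1: conn=40 S1=63 S2=40 S3=40 S4=40 blocked=[]
Op 2: conn=25 S1=63 S2=25 S3=40 S4=40 blocked=[]
Op 3: conn=17 S1=63 S2=25 S3=40 S4=32 blocked=[]
Op 4: conn=-2 S1=63 S2=25 S3=21 S4=32 blocked=[1, 2, 3, 4]
Op 5: conn=-8 S1=63 S2=25 S3=15 S4=32 blocked=[1, 2, 3, 4]
Op 6: conn=-21 S1=63 S2=25 S3=2 S4=32 blocked=[1, 2, 3, 4]
Op 7: conn=-39 S1=63 S2=25 S3=2 S4=14 blocked=[1, 2, 3, 4]
Op 8: conn=-54 S1=63 S2=10 S3=2 S4=14 blocked=[1, 2, 3, 4]
Op 9: conn=-69 S1=48 S2=10 S3=2 S4=14 blocked=[1, 2, 3, 4]
Op 10: conn=-85 S1=48 S2=10 S3=-14 S4=14 blocked=[1, 2, 3, 4]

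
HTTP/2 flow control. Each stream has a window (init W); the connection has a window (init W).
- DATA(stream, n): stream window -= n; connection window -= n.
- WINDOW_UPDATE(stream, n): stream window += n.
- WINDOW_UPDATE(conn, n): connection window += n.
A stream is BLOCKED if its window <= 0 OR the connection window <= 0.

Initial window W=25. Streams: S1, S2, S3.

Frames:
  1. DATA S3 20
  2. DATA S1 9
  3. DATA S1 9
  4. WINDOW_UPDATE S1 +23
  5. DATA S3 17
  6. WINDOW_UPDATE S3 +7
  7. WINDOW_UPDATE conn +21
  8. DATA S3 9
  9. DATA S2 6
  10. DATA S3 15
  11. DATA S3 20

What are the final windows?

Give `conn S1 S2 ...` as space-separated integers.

Op 1: conn=5 S1=25 S2=25 S3=5 blocked=[]
Op 2: conn=-4 S1=16 S2=25 S3=5 blocked=[1, 2, 3]
Op 3: conn=-13 S1=7 S2=25 S3=5 blocked=[1, 2, 3]
Op 4: conn=-13 S1=30 S2=25 S3=5 blocked=[1, 2, 3]
Op 5: conn=-30 S1=30 S2=25 S3=-12 blocked=[1, 2, 3]
Op 6: conn=-30 S1=30 S2=25 S3=-5 blocked=[1, 2, 3]
Op 7: conn=-9 S1=30 S2=25 S3=-5 blocked=[1, 2, 3]
Op 8: conn=-18 S1=30 S2=25 S3=-14 blocked=[1, 2, 3]
Op 9: conn=-24 S1=30 S2=19 S3=-14 blocked=[1, 2, 3]
Op 10: conn=-39 S1=30 S2=19 S3=-29 blocked=[1, 2, 3]
Op 11: conn=-59 S1=30 S2=19 S3=-49 blocked=[1, 2, 3]

Answer: -59 30 19 -49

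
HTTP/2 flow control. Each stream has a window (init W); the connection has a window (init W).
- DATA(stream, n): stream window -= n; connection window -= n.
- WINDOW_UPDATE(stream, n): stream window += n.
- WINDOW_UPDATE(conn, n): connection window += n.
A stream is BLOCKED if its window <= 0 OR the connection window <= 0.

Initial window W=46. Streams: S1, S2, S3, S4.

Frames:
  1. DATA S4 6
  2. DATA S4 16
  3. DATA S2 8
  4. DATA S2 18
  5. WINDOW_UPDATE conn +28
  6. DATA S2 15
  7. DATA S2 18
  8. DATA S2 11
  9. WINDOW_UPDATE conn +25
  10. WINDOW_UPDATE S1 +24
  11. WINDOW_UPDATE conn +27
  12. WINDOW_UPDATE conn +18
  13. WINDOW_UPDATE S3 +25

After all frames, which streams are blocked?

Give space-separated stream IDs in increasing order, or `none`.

Answer: S2

Derivation:
Op 1: conn=40 S1=46 S2=46 S3=46 S4=40 blocked=[]
Op 2: conn=24 S1=46 S2=46 S3=46 S4=24 blocked=[]
Op 3: conn=16 S1=46 S2=38 S3=46 S4=24 blocked=[]
Op 4: conn=-2 S1=46 S2=20 S3=46 S4=24 blocked=[1, 2, 3, 4]
Op 5: conn=26 S1=46 S2=20 S3=46 S4=24 blocked=[]
Op 6: conn=11 S1=46 S2=5 S3=46 S4=24 blocked=[]
Op 7: conn=-7 S1=46 S2=-13 S3=46 S4=24 blocked=[1, 2, 3, 4]
Op 8: conn=-18 S1=46 S2=-24 S3=46 S4=24 blocked=[1, 2, 3, 4]
Op 9: conn=7 S1=46 S2=-24 S3=46 S4=24 blocked=[2]
Op 10: conn=7 S1=70 S2=-24 S3=46 S4=24 blocked=[2]
Op 11: conn=34 S1=70 S2=-24 S3=46 S4=24 blocked=[2]
Op 12: conn=52 S1=70 S2=-24 S3=46 S4=24 blocked=[2]
Op 13: conn=52 S1=70 S2=-24 S3=71 S4=24 blocked=[2]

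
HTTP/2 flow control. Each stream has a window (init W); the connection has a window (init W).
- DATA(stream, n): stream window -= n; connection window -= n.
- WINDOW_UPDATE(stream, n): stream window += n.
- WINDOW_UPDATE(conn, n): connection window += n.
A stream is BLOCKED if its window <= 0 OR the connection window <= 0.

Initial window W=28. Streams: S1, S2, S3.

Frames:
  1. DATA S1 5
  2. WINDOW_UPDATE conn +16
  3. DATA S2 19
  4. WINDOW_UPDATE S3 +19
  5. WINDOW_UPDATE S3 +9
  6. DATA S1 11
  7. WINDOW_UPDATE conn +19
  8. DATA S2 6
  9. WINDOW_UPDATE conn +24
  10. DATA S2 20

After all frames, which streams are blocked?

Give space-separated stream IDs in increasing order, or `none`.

Op 1: conn=23 S1=23 S2=28 S3=28 blocked=[]
Op 2: conn=39 S1=23 S2=28 S3=28 blocked=[]
Op 3: conn=20 S1=23 S2=9 S3=28 blocked=[]
Op 4: conn=20 S1=23 S2=9 S3=47 blocked=[]
Op 5: conn=20 S1=23 S2=9 S3=56 blocked=[]
Op 6: conn=9 S1=12 S2=9 S3=56 blocked=[]
Op 7: conn=28 S1=12 S2=9 S3=56 blocked=[]
Op 8: conn=22 S1=12 S2=3 S3=56 blocked=[]
Op 9: conn=46 S1=12 S2=3 S3=56 blocked=[]
Op 10: conn=26 S1=12 S2=-17 S3=56 blocked=[2]

Answer: S2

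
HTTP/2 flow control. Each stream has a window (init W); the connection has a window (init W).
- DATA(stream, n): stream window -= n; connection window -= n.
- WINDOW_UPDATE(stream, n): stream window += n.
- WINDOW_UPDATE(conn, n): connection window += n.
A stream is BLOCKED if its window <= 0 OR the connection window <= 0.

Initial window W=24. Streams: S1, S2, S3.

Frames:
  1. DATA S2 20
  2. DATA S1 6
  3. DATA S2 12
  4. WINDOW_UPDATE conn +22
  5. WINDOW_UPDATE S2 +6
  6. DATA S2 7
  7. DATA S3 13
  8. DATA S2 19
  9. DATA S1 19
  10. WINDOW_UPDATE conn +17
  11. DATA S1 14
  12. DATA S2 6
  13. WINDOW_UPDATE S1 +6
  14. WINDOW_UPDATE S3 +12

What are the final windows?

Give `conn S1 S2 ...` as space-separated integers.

Answer: -53 -9 -34 23

Derivation:
Op 1: conn=4 S1=24 S2=4 S3=24 blocked=[]
Op 2: conn=-2 S1=18 S2=4 S3=24 blocked=[1, 2, 3]
Op 3: conn=-14 S1=18 S2=-8 S3=24 blocked=[1, 2, 3]
Op 4: conn=8 S1=18 S2=-8 S3=24 blocked=[2]
Op 5: conn=8 S1=18 S2=-2 S3=24 blocked=[2]
Op 6: conn=1 S1=18 S2=-9 S3=24 blocked=[2]
Op 7: conn=-12 S1=18 S2=-9 S3=11 blocked=[1, 2, 3]
Op 8: conn=-31 S1=18 S2=-28 S3=11 blocked=[1, 2, 3]
Op 9: conn=-50 S1=-1 S2=-28 S3=11 blocked=[1, 2, 3]
Op 10: conn=-33 S1=-1 S2=-28 S3=11 blocked=[1, 2, 3]
Op 11: conn=-47 S1=-15 S2=-28 S3=11 blocked=[1, 2, 3]
Op 12: conn=-53 S1=-15 S2=-34 S3=11 blocked=[1, 2, 3]
Op 13: conn=-53 S1=-9 S2=-34 S3=11 blocked=[1, 2, 3]
Op 14: conn=-53 S1=-9 S2=-34 S3=23 blocked=[1, 2, 3]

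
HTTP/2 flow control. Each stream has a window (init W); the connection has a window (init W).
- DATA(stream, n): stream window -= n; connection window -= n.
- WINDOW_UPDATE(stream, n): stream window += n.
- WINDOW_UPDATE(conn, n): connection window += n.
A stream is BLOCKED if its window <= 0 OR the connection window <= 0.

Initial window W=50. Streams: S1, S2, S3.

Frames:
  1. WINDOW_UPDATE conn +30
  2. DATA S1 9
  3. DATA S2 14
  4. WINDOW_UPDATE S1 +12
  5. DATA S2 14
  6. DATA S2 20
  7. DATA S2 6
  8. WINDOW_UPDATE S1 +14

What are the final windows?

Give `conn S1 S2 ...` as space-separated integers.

Answer: 17 67 -4 50

Derivation:
Op 1: conn=80 S1=50 S2=50 S3=50 blocked=[]
Op 2: conn=71 S1=41 S2=50 S3=50 blocked=[]
Op 3: conn=57 S1=41 S2=36 S3=50 blocked=[]
Op 4: conn=57 S1=53 S2=36 S3=50 blocked=[]
Op 5: conn=43 S1=53 S2=22 S3=50 blocked=[]
Op 6: conn=23 S1=53 S2=2 S3=50 blocked=[]
Op 7: conn=17 S1=53 S2=-4 S3=50 blocked=[2]
Op 8: conn=17 S1=67 S2=-4 S3=50 blocked=[2]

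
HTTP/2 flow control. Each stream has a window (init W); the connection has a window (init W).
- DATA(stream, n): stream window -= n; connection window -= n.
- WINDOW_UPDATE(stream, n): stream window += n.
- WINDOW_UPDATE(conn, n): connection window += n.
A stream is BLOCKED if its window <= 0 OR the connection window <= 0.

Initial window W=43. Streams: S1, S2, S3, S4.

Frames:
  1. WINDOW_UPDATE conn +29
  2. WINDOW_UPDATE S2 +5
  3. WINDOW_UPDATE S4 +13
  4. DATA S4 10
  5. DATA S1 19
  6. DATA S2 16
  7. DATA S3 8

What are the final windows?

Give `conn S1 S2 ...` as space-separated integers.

Answer: 19 24 32 35 46

Derivation:
Op 1: conn=72 S1=43 S2=43 S3=43 S4=43 blocked=[]
Op 2: conn=72 S1=43 S2=48 S3=43 S4=43 blocked=[]
Op 3: conn=72 S1=43 S2=48 S3=43 S4=56 blocked=[]
Op 4: conn=62 S1=43 S2=48 S3=43 S4=46 blocked=[]
Op 5: conn=43 S1=24 S2=48 S3=43 S4=46 blocked=[]
Op 6: conn=27 S1=24 S2=32 S3=43 S4=46 blocked=[]
Op 7: conn=19 S1=24 S2=32 S3=35 S4=46 blocked=[]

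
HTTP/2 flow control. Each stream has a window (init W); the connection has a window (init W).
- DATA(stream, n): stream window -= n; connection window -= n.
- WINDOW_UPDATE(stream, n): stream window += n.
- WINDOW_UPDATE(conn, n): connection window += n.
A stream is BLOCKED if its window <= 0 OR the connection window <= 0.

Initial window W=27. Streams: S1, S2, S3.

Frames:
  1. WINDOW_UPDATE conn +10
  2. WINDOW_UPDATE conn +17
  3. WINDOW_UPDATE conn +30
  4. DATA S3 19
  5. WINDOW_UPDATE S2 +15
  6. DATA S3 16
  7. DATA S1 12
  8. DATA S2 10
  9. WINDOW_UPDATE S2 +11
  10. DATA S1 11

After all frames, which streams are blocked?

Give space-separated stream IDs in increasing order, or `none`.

Answer: S3

Derivation:
Op 1: conn=37 S1=27 S2=27 S3=27 blocked=[]
Op 2: conn=54 S1=27 S2=27 S3=27 blocked=[]
Op 3: conn=84 S1=27 S2=27 S3=27 blocked=[]
Op 4: conn=65 S1=27 S2=27 S3=8 blocked=[]
Op 5: conn=65 S1=27 S2=42 S3=8 blocked=[]
Op 6: conn=49 S1=27 S2=42 S3=-8 blocked=[3]
Op 7: conn=37 S1=15 S2=42 S3=-8 blocked=[3]
Op 8: conn=27 S1=15 S2=32 S3=-8 blocked=[3]
Op 9: conn=27 S1=15 S2=43 S3=-8 blocked=[3]
Op 10: conn=16 S1=4 S2=43 S3=-8 blocked=[3]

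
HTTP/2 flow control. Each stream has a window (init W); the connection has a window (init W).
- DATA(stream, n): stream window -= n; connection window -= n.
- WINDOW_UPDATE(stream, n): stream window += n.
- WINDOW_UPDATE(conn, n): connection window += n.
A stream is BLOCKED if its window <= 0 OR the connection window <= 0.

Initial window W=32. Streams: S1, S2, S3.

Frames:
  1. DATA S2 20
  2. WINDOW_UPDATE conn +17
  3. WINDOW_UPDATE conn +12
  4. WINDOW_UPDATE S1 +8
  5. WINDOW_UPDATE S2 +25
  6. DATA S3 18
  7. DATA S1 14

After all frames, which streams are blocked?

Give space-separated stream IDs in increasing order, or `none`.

Answer: none

Derivation:
Op 1: conn=12 S1=32 S2=12 S3=32 blocked=[]
Op 2: conn=29 S1=32 S2=12 S3=32 blocked=[]
Op 3: conn=41 S1=32 S2=12 S3=32 blocked=[]
Op 4: conn=41 S1=40 S2=12 S3=32 blocked=[]
Op 5: conn=41 S1=40 S2=37 S3=32 blocked=[]
Op 6: conn=23 S1=40 S2=37 S3=14 blocked=[]
Op 7: conn=9 S1=26 S2=37 S3=14 blocked=[]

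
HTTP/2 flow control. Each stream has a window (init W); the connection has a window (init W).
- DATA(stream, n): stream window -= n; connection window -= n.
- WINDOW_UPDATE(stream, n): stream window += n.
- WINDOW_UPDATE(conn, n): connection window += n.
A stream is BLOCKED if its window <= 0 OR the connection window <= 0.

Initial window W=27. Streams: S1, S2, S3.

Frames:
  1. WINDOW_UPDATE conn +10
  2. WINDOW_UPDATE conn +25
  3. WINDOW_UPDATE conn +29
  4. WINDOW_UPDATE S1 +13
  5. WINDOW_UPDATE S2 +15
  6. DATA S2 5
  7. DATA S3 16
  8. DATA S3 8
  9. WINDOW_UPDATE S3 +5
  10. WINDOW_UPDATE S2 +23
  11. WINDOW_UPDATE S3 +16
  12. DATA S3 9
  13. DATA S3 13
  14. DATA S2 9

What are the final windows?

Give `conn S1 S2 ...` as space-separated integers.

Op 1: conn=37 S1=27 S2=27 S3=27 blocked=[]
Op 2: conn=62 S1=27 S2=27 S3=27 blocked=[]
Op 3: conn=91 S1=27 S2=27 S3=27 blocked=[]
Op 4: conn=91 S1=40 S2=27 S3=27 blocked=[]
Op 5: conn=91 S1=40 S2=42 S3=27 blocked=[]
Op 6: conn=86 S1=40 S2=37 S3=27 blocked=[]
Op 7: conn=70 S1=40 S2=37 S3=11 blocked=[]
Op 8: conn=62 S1=40 S2=37 S3=3 blocked=[]
Op 9: conn=62 S1=40 S2=37 S3=8 blocked=[]
Op 10: conn=62 S1=40 S2=60 S3=8 blocked=[]
Op 11: conn=62 S1=40 S2=60 S3=24 blocked=[]
Op 12: conn=53 S1=40 S2=60 S3=15 blocked=[]
Op 13: conn=40 S1=40 S2=60 S3=2 blocked=[]
Op 14: conn=31 S1=40 S2=51 S3=2 blocked=[]

Answer: 31 40 51 2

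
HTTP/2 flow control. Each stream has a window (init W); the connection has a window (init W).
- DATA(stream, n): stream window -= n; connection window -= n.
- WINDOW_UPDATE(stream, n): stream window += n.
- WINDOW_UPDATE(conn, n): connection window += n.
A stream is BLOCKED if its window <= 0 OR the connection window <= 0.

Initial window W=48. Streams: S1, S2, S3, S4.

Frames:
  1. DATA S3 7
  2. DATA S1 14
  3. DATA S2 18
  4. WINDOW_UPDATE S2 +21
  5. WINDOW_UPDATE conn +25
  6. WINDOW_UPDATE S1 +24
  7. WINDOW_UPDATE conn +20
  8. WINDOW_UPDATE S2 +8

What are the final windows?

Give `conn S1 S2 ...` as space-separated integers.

Answer: 54 58 59 41 48

Derivation:
Op 1: conn=41 S1=48 S2=48 S3=41 S4=48 blocked=[]
Op 2: conn=27 S1=34 S2=48 S3=41 S4=48 blocked=[]
Op 3: conn=9 S1=34 S2=30 S3=41 S4=48 blocked=[]
Op 4: conn=9 S1=34 S2=51 S3=41 S4=48 blocked=[]
Op 5: conn=34 S1=34 S2=51 S3=41 S4=48 blocked=[]
Op 6: conn=34 S1=58 S2=51 S3=41 S4=48 blocked=[]
Op 7: conn=54 S1=58 S2=51 S3=41 S4=48 blocked=[]
Op 8: conn=54 S1=58 S2=59 S3=41 S4=48 blocked=[]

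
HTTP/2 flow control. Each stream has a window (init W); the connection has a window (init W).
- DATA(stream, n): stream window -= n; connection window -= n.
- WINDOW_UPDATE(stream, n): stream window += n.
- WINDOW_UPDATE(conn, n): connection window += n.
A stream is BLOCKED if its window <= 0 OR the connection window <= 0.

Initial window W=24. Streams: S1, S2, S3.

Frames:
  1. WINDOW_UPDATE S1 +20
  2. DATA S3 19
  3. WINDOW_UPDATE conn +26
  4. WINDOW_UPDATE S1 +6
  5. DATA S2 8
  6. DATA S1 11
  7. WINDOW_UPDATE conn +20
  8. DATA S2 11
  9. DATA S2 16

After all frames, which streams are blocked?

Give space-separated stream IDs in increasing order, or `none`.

Answer: S2

Derivation:
Op 1: conn=24 S1=44 S2=24 S3=24 blocked=[]
Op 2: conn=5 S1=44 S2=24 S3=5 blocked=[]
Op 3: conn=31 S1=44 S2=24 S3=5 blocked=[]
Op 4: conn=31 S1=50 S2=24 S3=5 blocked=[]
Op 5: conn=23 S1=50 S2=16 S3=5 blocked=[]
Op 6: conn=12 S1=39 S2=16 S3=5 blocked=[]
Op 7: conn=32 S1=39 S2=16 S3=5 blocked=[]
Op 8: conn=21 S1=39 S2=5 S3=5 blocked=[]
Op 9: conn=5 S1=39 S2=-11 S3=5 blocked=[2]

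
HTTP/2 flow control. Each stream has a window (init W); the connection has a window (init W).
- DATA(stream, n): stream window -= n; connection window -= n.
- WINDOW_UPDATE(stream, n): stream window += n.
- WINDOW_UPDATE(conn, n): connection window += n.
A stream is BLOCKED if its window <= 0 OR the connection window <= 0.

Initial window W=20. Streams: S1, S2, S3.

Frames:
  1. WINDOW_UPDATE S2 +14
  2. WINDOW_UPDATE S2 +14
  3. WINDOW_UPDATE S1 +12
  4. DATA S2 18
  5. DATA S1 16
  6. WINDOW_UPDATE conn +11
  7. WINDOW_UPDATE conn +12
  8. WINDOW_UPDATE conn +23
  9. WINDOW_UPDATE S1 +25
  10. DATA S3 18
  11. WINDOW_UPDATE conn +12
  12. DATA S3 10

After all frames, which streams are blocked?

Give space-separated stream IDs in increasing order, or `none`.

Op 1: conn=20 S1=20 S2=34 S3=20 blocked=[]
Op 2: conn=20 S1=20 S2=48 S3=20 blocked=[]
Op 3: conn=20 S1=32 S2=48 S3=20 blocked=[]
Op 4: conn=2 S1=32 S2=30 S3=20 blocked=[]
Op 5: conn=-14 S1=16 S2=30 S3=20 blocked=[1, 2, 3]
Op 6: conn=-3 S1=16 S2=30 S3=20 blocked=[1, 2, 3]
Op 7: conn=9 S1=16 S2=30 S3=20 blocked=[]
Op 8: conn=32 S1=16 S2=30 S3=20 blocked=[]
Op 9: conn=32 S1=41 S2=30 S3=20 blocked=[]
Op 10: conn=14 S1=41 S2=30 S3=2 blocked=[]
Op 11: conn=26 S1=41 S2=30 S3=2 blocked=[]
Op 12: conn=16 S1=41 S2=30 S3=-8 blocked=[3]

Answer: S3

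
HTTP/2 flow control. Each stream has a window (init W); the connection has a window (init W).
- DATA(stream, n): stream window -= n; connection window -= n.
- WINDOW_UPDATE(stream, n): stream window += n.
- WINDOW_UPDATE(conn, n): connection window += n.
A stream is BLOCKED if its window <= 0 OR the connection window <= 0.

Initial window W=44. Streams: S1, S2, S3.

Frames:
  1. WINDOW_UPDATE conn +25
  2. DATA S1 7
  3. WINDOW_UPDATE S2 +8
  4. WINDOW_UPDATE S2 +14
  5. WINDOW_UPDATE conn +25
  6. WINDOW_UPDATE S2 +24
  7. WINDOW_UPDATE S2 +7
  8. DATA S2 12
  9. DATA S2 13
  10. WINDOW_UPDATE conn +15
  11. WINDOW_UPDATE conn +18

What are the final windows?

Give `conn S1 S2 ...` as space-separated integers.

Op 1: conn=69 S1=44 S2=44 S3=44 blocked=[]
Op 2: conn=62 S1=37 S2=44 S3=44 blocked=[]
Op 3: conn=62 S1=37 S2=52 S3=44 blocked=[]
Op 4: conn=62 S1=37 S2=66 S3=44 blocked=[]
Op 5: conn=87 S1=37 S2=66 S3=44 blocked=[]
Op 6: conn=87 S1=37 S2=90 S3=44 blocked=[]
Op 7: conn=87 S1=37 S2=97 S3=44 blocked=[]
Op 8: conn=75 S1=37 S2=85 S3=44 blocked=[]
Op 9: conn=62 S1=37 S2=72 S3=44 blocked=[]
Op 10: conn=77 S1=37 S2=72 S3=44 blocked=[]
Op 11: conn=95 S1=37 S2=72 S3=44 blocked=[]

Answer: 95 37 72 44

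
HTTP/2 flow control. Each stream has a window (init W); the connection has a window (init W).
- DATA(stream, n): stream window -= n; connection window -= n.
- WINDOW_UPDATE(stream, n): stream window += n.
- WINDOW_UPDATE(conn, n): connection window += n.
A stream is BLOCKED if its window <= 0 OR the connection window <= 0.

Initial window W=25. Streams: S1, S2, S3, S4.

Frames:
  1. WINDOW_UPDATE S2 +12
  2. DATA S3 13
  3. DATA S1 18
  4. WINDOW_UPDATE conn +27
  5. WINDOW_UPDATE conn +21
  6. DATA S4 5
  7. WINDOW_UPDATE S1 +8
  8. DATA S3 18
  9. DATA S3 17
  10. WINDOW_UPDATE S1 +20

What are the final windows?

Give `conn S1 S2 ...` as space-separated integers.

Op 1: conn=25 S1=25 S2=37 S3=25 S4=25 blocked=[]
Op 2: conn=12 S1=25 S2=37 S3=12 S4=25 blocked=[]
Op 3: conn=-6 S1=7 S2=37 S3=12 S4=25 blocked=[1, 2, 3, 4]
Op 4: conn=21 S1=7 S2=37 S3=12 S4=25 blocked=[]
Op 5: conn=42 S1=7 S2=37 S3=12 S4=25 blocked=[]
Op 6: conn=37 S1=7 S2=37 S3=12 S4=20 blocked=[]
Op 7: conn=37 S1=15 S2=37 S3=12 S4=20 blocked=[]
Op 8: conn=19 S1=15 S2=37 S3=-6 S4=20 blocked=[3]
Op 9: conn=2 S1=15 S2=37 S3=-23 S4=20 blocked=[3]
Op 10: conn=2 S1=35 S2=37 S3=-23 S4=20 blocked=[3]

Answer: 2 35 37 -23 20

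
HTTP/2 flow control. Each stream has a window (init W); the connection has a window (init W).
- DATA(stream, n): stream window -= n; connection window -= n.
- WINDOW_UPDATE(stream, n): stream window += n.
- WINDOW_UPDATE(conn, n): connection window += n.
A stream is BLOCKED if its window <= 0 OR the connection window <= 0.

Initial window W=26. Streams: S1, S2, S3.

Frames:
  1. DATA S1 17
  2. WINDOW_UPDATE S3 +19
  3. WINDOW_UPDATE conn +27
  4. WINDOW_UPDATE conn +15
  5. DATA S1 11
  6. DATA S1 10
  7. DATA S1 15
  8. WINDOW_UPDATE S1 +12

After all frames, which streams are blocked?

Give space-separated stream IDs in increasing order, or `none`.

Answer: S1

Derivation:
Op 1: conn=9 S1=9 S2=26 S3=26 blocked=[]
Op 2: conn=9 S1=9 S2=26 S3=45 blocked=[]
Op 3: conn=36 S1=9 S2=26 S3=45 blocked=[]
Op 4: conn=51 S1=9 S2=26 S3=45 blocked=[]
Op 5: conn=40 S1=-2 S2=26 S3=45 blocked=[1]
Op 6: conn=30 S1=-12 S2=26 S3=45 blocked=[1]
Op 7: conn=15 S1=-27 S2=26 S3=45 blocked=[1]
Op 8: conn=15 S1=-15 S2=26 S3=45 blocked=[1]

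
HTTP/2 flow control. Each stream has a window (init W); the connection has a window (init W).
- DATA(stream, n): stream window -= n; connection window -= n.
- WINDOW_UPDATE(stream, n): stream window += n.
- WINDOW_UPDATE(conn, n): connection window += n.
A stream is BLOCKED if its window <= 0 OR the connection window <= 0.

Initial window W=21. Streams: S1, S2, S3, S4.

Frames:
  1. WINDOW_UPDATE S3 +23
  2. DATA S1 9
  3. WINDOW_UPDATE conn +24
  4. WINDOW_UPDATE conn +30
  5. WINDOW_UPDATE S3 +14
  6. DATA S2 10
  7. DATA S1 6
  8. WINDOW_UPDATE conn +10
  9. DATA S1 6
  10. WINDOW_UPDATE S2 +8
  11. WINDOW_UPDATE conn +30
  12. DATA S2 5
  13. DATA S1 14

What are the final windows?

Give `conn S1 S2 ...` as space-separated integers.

Answer: 65 -14 14 58 21

Derivation:
Op 1: conn=21 S1=21 S2=21 S3=44 S4=21 blocked=[]
Op 2: conn=12 S1=12 S2=21 S3=44 S4=21 blocked=[]
Op 3: conn=36 S1=12 S2=21 S3=44 S4=21 blocked=[]
Op 4: conn=66 S1=12 S2=21 S3=44 S4=21 blocked=[]
Op 5: conn=66 S1=12 S2=21 S3=58 S4=21 blocked=[]
Op 6: conn=56 S1=12 S2=11 S3=58 S4=21 blocked=[]
Op 7: conn=50 S1=6 S2=11 S3=58 S4=21 blocked=[]
Op 8: conn=60 S1=6 S2=11 S3=58 S4=21 blocked=[]
Op 9: conn=54 S1=0 S2=11 S3=58 S4=21 blocked=[1]
Op 10: conn=54 S1=0 S2=19 S3=58 S4=21 blocked=[1]
Op 11: conn=84 S1=0 S2=19 S3=58 S4=21 blocked=[1]
Op 12: conn=79 S1=0 S2=14 S3=58 S4=21 blocked=[1]
Op 13: conn=65 S1=-14 S2=14 S3=58 S4=21 blocked=[1]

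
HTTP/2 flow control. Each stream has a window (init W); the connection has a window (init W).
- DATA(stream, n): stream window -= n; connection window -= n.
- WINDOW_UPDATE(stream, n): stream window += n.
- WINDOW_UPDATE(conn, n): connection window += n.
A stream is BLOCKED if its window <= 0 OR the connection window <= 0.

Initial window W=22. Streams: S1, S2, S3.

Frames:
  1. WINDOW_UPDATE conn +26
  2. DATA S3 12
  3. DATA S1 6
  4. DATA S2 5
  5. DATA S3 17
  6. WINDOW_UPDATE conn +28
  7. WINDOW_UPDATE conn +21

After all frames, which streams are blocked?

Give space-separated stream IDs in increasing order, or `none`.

Op 1: conn=48 S1=22 S2=22 S3=22 blocked=[]
Op 2: conn=36 S1=22 S2=22 S3=10 blocked=[]
Op 3: conn=30 S1=16 S2=22 S3=10 blocked=[]
Op 4: conn=25 S1=16 S2=17 S3=10 blocked=[]
Op 5: conn=8 S1=16 S2=17 S3=-7 blocked=[3]
Op 6: conn=36 S1=16 S2=17 S3=-7 blocked=[3]
Op 7: conn=57 S1=16 S2=17 S3=-7 blocked=[3]

Answer: S3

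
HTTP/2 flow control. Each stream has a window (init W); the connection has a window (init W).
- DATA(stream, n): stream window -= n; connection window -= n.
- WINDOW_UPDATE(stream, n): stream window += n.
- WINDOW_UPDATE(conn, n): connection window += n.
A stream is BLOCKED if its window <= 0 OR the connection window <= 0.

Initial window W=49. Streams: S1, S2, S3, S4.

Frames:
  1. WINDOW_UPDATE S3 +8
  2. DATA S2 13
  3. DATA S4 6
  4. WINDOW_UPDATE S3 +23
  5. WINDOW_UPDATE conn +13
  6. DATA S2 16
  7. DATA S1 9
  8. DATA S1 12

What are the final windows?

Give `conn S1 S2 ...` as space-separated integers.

Answer: 6 28 20 80 43

Derivation:
Op 1: conn=49 S1=49 S2=49 S3=57 S4=49 blocked=[]
Op 2: conn=36 S1=49 S2=36 S3=57 S4=49 blocked=[]
Op 3: conn=30 S1=49 S2=36 S3=57 S4=43 blocked=[]
Op 4: conn=30 S1=49 S2=36 S3=80 S4=43 blocked=[]
Op 5: conn=43 S1=49 S2=36 S3=80 S4=43 blocked=[]
Op 6: conn=27 S1=49 S2=20 S3=80 S4=43 blocked=[]
Op 7: conn=18 S1=40 S2=20 S3=80 S4=43 blocked=[]
Op 8: conn=6 S1=28 S2=20 S3=80 S4=43 blocked=[]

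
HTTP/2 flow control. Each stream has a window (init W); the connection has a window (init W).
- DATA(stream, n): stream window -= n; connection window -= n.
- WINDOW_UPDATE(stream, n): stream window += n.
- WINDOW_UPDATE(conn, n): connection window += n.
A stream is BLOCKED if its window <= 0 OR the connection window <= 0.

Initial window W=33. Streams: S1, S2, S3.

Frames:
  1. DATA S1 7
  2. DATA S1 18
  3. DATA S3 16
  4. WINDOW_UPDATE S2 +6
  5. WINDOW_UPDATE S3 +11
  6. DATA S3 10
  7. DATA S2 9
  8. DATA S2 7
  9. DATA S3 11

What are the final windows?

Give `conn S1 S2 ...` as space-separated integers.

Answer: -45 8 23 7

Derivation:
Op 1: conn=26 S1=26 S2=33 S3=33 blocked=[]
Op 2: conn=8 S1=8 S2=33 S3=33 blocked=[]
Op 3: conn=-8 S1=8 S2=33 S3=17 blocked=[1, 2, 3]
Op 4: conn=-8 S1=8 S2=39 S3=17 blocked=[1, 2, 3]
Op 5: conn=-8 S1=8 S2=39 S3=28 blocked=[1, 2, 3]
Op 6: conn=-18 S1=8 S2=39 S3=18 blocked=[1, 2, 3]
Op 7: conn=-27 S1=8 S2=30 S3=18 blocked=[1, 2, 3]
Op 8: conn=-34 S1=8 S2=23 S3=18 blocked=[1, 2, 3]
Op 9: conn=-45 S1=8 S2=23 S3=7 blocked=[1, 2, 3]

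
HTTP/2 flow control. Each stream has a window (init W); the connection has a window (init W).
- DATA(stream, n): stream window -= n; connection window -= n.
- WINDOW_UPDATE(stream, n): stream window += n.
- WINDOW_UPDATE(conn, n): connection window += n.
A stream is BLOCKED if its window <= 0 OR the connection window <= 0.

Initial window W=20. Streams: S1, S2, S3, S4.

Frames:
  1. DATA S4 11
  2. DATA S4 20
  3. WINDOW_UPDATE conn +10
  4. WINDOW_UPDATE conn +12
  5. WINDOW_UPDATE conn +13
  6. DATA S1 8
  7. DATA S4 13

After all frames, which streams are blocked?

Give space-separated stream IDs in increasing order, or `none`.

Answer: S4

Derivation:
Op 1: conn=9 S1=20 S2=20 S3=20 S4=9 blocked=[]
Op 2: conn=-11 S1=20 S2=20 S3=20 S4=-11 blocked=[1, 2, 3, 4]
Op 3: conn=-1 S1=20 S2=20 S3=20 S4=-11 blocked=[1, 2, 3, 4]
Op 4: conn=11 S1=20 S2=20 S3=20 S4=-11 blocked=[4]
Op 5: conn=24 S1=20 S2=20 S3=20 S4=-11 blocked=[4]
Op 6: conn=16 S1=12 S2=20 S3=20 S4=-11 blocked=[4]
Op 7: conn=3 S1=12 S2=20 S3=20 S4=-24 blocked=[4]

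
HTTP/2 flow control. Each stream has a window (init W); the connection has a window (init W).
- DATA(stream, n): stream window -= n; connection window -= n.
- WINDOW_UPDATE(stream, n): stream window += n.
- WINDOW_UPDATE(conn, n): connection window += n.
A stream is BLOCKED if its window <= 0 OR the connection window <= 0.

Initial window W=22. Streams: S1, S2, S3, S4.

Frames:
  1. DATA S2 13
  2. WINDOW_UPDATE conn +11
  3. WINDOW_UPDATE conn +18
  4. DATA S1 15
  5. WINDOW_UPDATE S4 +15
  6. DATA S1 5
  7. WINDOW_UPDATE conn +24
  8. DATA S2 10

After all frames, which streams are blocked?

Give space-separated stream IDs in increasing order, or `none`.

Op 1: conn=9 S1=22 S2=9 S3=22 S4=22 blocked=[]
Op 2: conn=20 S1=22 S2=9 S3=22 S4=22 blocked=[]
Op 3: conn=38 S1=22 S2=9 S3=22 S4=22 blocked=[]
Op 4: conn=23 S1=7 S2=9 S3=22 S4=22 blocked=[]
Op 5: conn=23 S1=7 S2=9 S3=22 S4=37 blocked=[]
Op 6: conn=18 S1=2 S2=9 S3=22 S4=37 blocked=[]
Op 7: conn=42 S1=2 S2=9 S3=22 S4=37 blocked=[]
Op 8: conn=32 S1=2 S2=-1 S3=22 S4=37 blocked=[2]

Answer: S2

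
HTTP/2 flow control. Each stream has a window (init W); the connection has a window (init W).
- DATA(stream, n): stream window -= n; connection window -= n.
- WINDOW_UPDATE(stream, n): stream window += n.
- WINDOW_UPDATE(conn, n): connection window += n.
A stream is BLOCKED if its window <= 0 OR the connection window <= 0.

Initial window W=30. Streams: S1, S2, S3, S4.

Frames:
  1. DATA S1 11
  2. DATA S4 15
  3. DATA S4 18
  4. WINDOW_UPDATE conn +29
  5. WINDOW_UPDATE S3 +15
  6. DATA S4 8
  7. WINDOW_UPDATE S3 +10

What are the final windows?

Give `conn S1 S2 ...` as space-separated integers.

Op 1: conn=19 S1=19 S2=30 S3=30 S4=30 blocked=[]
Op 2: conn=4 S1=19 S2=30 S3=30 S4=15 blocked=[]
Op 3: conn=-14 S1=19 S2=30 S3=30 S4=-3 blocked=[1, 2, 3, 4]
Op 4: conn=15 S1=19 S2=30 S3=30 S4=-3 blocked=[4]
Op 5: conn=15 S1=19 S2=30 S3=45 S4=-3 blocked=[4]
Op 6: conn=7 S1=19 S2=30 S3=45 S4=-11 blocked=[4]
Op 7: conn=7 S1=19 S2=30 S3=55 S4=-11 blocked=[4]

Answer: 7 19 30 55 -11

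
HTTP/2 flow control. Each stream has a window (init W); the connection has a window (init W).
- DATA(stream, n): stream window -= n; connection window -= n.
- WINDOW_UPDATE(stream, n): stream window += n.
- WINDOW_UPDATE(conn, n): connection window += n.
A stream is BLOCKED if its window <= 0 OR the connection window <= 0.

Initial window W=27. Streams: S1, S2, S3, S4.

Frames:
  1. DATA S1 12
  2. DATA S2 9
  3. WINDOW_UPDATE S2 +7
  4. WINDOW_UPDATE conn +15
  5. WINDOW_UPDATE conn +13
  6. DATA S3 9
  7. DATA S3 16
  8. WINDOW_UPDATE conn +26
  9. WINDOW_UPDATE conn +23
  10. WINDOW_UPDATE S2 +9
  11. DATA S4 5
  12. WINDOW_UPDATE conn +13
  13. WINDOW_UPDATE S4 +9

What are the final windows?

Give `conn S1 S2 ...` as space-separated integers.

Op 1: conn=15 S1=15 S2=27 S3=27 S4=27 blocked=[]
Op 2: conn=6 S1=15 S2=18 S3=27 S4=27 blocked=[]
Op 3: conn=6 S1=15 S2=25 S3=27 S4=27 blocked=[]
Op 4: conn=21 S1=15 S2=25 S3=27 S4=27 blocked=[]
Op 5: conn=34 S1=15 S2=25 S3=27 S4=27 blocked=[]
Op 6: conn=25 S1=15 S2=25 S3=18 S4=27 blocked=[]
Op 7: conn=9 S1=15 S2=25 S3=2 S4=27 blocked=[]
Op 8: conn=35 S1=15 S2=25 S3=2 S4=27 blocked=[]
Op 9: conn=58 S1=15 S2=25 S3=2 S4=27 blocked=[]
Op 10: conn=58 S1=15 S2=34 S3=2 S4=27 blocked=[]
Op 11: conn=53 S1=15 S2=34 S3=2 S4=22 blocked=[]
Op 12: conn=66 S1=15 S2=34 S3=2 S4=22 blocked=[]
Op 13: conn=66 S1=15 S2=34 S3=2 S4=31 blocked=[]

Answer: 66 15 34 2 31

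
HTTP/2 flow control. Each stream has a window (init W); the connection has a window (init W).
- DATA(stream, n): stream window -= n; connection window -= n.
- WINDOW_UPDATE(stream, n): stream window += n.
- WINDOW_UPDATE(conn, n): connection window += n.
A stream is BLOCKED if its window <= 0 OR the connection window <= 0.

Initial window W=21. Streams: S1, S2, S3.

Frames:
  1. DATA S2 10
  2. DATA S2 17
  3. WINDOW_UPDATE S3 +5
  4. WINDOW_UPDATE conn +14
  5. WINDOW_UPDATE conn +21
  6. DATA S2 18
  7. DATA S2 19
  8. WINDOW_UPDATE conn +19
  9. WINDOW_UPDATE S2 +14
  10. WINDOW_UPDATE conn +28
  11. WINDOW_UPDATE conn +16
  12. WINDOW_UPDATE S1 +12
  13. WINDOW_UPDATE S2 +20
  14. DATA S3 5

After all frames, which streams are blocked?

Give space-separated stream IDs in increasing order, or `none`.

Op 1: conn=11 S1=21 S2=11 S3=21 blocked=[]
Op 2: conn=-6 S1=21 S2=-6 S3=21 blocked=[1, 2, 3]
Op 3: conn=-6 S1=21 S2=-6 S3=26 blocked=[1, 2, 3]
Op 4: conn=8 S1=21 S2=-6 S3=26 blocked=[2]
Op 5: conn=29 S1=21 S2=-6 S3=26 blocked=[2]
Op 6: conn=11 S1=21 S2=-24 S3=26 blocked=[2]
Op 7: conn=-8 S1=21 S2=-43 S3=26 blocked=[1, 2, 3]
Op 8: conn=11 S1=21 S2=-43 S3=26 blocked=[2]
Op 9: conn=11 S1=21 S2=-29 S3=26 blocked=[2]
Op 10: conn=39 S1=21 S2=-29 S3=26 blocked=[2]
Op 11: conn=55 S1=21 S2=-29 S3=26 blocked=[2]
Op 12: conn=55 S1=33 S2=-29 S3=26 blocked=[2]
Op 13: conn=55 S1=33 S2=-9 S3=26 blocked=[2]
Op 14: conn=50 S1=33 S2=-9 S3=21 blocked=[2]

Answer: S2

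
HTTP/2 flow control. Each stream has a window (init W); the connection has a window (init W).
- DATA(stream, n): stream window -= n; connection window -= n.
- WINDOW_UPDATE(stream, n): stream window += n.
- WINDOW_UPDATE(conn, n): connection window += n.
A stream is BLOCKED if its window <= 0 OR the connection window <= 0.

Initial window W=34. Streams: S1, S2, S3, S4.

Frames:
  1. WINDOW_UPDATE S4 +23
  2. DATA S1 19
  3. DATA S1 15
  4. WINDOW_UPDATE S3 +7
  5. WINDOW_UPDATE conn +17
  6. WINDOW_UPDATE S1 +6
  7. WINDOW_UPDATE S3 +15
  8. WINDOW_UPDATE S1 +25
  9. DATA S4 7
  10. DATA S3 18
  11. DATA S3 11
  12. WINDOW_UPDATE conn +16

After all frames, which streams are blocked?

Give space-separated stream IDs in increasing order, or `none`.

Answer: S1 S2 S3 S4

Derivation:
Op 1: conn=34 S1=34 S2=34 S3=34 S4=57 blocked=[]
Op 2: conn=15 S1=15 S2=34 S3=34 S4=57 blocked=[]
Op 3: conn=0 S1=0 S2=34 S3=34 S4=57 blocked=[1, 2, 3, 4]
Op 4: conn=0 S1=0 S2=34 S3=41 S4=57 blocked=[1, 2, 3, 4]
Op 5: conn=17 S1=0 S2=34 S3=41 S4=57 blocked=[1]
Op 6: conn=17 S1=6 S2=34 S3=41 S4=57 blocked=[]
Op 7: conn=17 S1=6 S2=34 S3=56 S4=57 blocked=[]
Op 8: conn=17 S1=31 S2=34 S3=56 S4=57 blocked=[]
Op 9: conn=10 S1=31 S2=34 S3=56 S4=50 blocked=[]
Op 10: conn=-8 S1=31 S2=34 S3=38 S4=50 blocked=[1, 2, 3, 4]
Op 11: conn=-19 S1=31 S2=34 S3=27 S4=50 blocked=[1, 2, 3, 4]
Op 12: conn=-3 S1=31 S2=34 S3=27 S4=50 blocked=[1, 2, 3, 4]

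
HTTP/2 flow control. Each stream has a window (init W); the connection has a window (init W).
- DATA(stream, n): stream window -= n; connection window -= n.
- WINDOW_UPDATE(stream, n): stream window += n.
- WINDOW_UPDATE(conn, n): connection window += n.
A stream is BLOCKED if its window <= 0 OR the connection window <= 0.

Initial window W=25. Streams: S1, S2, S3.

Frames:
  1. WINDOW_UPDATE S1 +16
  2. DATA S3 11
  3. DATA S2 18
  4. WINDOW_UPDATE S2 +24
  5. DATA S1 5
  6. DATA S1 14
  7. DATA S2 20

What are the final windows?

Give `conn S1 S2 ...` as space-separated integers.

Op 1: conn=25 S1=41 S2=25 S3=25 blocked=[]
Op 2: conn=14 S1=41 S2=25 S3=14 blocked=[]
Op 3: conn=-4 S1=41 S2=7 S3=14 blocked=[1, 2, 3]
Op 4: conn=-4 S1=41 S2=31 S3=14 blocked=[1, 2, 3]
Op 5: conn=-9 S1=36 S2=31 S3=14 blocked=[1, 2, 3]
Op 6: conn=-23 S1=22 S2=31 S3=14 blocked=[1, 2, 3]
Op 7: conn=-43 S1=22 S2=11 S3=14 blocked=[1, 2, 3]

Answer: -43 22 11 14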